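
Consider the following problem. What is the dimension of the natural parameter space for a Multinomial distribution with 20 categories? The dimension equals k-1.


Exponential family dimension calculation:
For Multinomial with k=20 categories, dim = k-1 = 19.

19


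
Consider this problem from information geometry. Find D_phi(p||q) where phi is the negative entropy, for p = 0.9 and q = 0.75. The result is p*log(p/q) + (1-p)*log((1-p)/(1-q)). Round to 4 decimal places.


Bregman divergence with negative entropy generator:
D = p*log(p/q) + (1-p)*log((1-p)/(1-q)).
p = 0.9, q = 0.75.
p*log(p/q) = 0.9*log(0.9/0.75) = 0.164089.
(1-p)*log((1-p)/(1-q)) = 0.1*log(0.1/0.25) = -0.091629.
D = 0.164089 + -0.091629 = 0.0725

0.0725


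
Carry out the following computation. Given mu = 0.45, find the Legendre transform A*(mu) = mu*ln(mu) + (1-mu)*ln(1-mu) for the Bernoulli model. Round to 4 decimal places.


Legendre transform for Bernoulli:
A*(mu) = mu*log(mu) + (1-mu)*log(1-mu).
mu = 0.45, 1-mu = 0.55.
mu*log(mu) = 0.45*log(0.45) = -0.359328.
(1-mu)*log(1-mu) = 0.55*log(0.55) = -0.32881.
A* = -0.359328 + -0.32881 = -0.6881

-0.6881


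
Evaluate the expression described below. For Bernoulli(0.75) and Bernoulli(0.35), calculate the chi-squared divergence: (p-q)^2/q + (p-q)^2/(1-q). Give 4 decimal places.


Chi-squared divergence between Bernoulli distributions:
chi^2 = (p-q)^2/q + (p-q)^2/(1-q).
p = 0.75, q = 0.35, p-q = 0.4.
(p-q)^2 = 0.16.
term1 = 0.16/0.35 = 0.457143.
term2 = 0.16/0.65 = 0.246154.
chi^2 = 0.457143 + 0.246154 = 0.7033

0.7033


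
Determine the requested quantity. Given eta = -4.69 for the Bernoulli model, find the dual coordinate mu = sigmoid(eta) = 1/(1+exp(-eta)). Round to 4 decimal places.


Dual coordinate (expectation parameter) for Bernoulli:
mu = 1/(1+exp(-eta)).
eta = -4.69.
exp(-eta) = exp(4.69) = 108.85318.
mu = 1/(1+108.85318) = 0.0091

0.0091


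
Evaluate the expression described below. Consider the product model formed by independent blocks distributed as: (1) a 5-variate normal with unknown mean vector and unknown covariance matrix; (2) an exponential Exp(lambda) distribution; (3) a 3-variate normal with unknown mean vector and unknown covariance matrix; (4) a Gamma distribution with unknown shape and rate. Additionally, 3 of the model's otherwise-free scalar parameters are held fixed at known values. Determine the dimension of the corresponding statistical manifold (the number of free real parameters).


The dimension of a statistical manifold equals the number of free
(independent) real parameters of the model. For a product of independent
blocks the parameter counts add.
- 5-variate normal: 5 (mean) + 5*6/2 = 15 (symmetric covariance) = 20.
- exponential (lambda): 1.
- 3-variate normal: 3 (mean) + 3*4/2 = 6 (symmetric covariance) = 9.
- Gamma (shape, rate): 2.
Total = 20 + 1 + 9 + 2 = 32.
3 parameter(s) fixed at known values: 32 - 3 = 29.
Dimension = 29

29


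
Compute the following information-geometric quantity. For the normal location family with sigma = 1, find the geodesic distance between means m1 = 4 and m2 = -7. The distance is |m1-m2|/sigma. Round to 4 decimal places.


On the fixed-variance normal subfamily, geodesic distance = |m1-m2|/sigma.
|4 - -7| = 11.
sigma = 1.
d = 11/1 = 11.0000

11.0000


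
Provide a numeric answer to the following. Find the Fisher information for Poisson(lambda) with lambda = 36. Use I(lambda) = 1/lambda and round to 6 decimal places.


Fisher information for Poisson: I(lambda) = 1/lambda.
lambda = 36.
I(lambda) = 1/36 = 0.027778

0.027778


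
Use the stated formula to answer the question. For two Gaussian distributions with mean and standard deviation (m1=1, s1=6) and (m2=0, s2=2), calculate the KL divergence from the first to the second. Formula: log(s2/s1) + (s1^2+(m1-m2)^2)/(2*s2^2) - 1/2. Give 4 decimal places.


KL divergence between normal distributions:
KL = log(s2/s1) + (s1^2 + (m1-m2)^2)/(2*s2^2) - 1/2.
log(2/6) = -1.098612.
(6^2 + (1-0)^2)/(2*2^2) = (36 + 1)/8 = 4.625.
KL = -1.098612 + 4.625 - 0.5 = 3.0264

3.0264


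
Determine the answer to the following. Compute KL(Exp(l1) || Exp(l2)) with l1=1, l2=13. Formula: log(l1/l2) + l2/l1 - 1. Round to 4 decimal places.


KL divergence for exponential family:
KL = log(l1/l2) + l2/l1 - 1.
log(1/13) = -2.564949.
13/1 = 13.0.
KL = -2.564949 + 13.0 - 1 = 9.4351

9.4351


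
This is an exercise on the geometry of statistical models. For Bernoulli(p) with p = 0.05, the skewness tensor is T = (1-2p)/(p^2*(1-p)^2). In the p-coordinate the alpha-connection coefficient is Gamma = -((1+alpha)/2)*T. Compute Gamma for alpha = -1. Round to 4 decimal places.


Skewness (Amari-Chentsov) tensor: T = (1-2p)/(p^2*(1-p)^2).
p = 0.05, 1-2p = 0.9, p^2 = 0.0025, (1-p)^2 = 0.9025.
T = 0.9/(0.0025 * 0.9025) = 398.891967.
In the p-coordinate, Gamma^(alpha) = Gamma^(0) - (alpha/2)*T with Gamma^(0) = (1/2)*g'(p) = -T/2,
so Gamma^(alpha) = -((1+alpha)/2)*T.
alpha = -1, -(1+alpha)/2 = 0.0.
Gamma = 0.0 * 398.891967 = 0.0000

0.0000


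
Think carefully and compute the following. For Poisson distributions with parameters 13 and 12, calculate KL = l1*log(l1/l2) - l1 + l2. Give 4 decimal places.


KL divergence for Poisson:
KL = l1*log(l1/l2) - l1 + l2.
l1 = 13, l2 = 12.
log(13/12) = 0.080043.
l1*log(l1/l2) = 13 * 0.080043 = 1.040555.
KL = 1.040555 - 13 + 12 = 0.0406

0.0406


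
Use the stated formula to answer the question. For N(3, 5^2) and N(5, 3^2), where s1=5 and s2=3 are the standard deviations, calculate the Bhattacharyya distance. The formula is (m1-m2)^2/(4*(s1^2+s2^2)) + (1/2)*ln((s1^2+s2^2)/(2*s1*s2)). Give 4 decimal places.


Bhattacharyya distance between two Gaussians:
DB = (m1-m2)^2/(4*(s1^2+s2^2)) + (1/2)*ln((s1^2+s2^2)/(2*s1*s2)).
(m1-m2)^2 = (-2)^2 = 4.
s1^2+s2^2 = 25 + 9 = 34.
term1 = 4/136 = 0.029412.
term2 = 0.5*ln(34/30.0) = 0.062582.
DB = 0.029412 + 0.062582 = 0.0920

0.0920


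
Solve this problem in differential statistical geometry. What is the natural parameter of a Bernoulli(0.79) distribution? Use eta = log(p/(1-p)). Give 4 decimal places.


Natural parameter for Bernoulli: eta = log(p/(1-p)).
p = 0.79, 1-p = 0.21.
p/(1-p) = 3.761905.
eta = log(3.761905) = 1.3249

1.3249


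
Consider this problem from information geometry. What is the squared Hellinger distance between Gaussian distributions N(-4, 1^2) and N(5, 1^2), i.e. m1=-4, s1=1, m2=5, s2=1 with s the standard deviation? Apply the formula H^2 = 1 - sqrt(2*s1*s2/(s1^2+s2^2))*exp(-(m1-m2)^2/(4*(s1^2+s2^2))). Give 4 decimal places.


Squared Hellinger distance for Gaussians:
H^2 = 1 - sqrt(2*s1*s2/(s1^2+s2^2)) * exp(-(m1-m2)^2/(4*(s1^2+s2^2))).
s1^2 = 1, s2^2 = 1, s1^2+s2^2 = 2.
sqrt(2*1*1/(2)) = 1.0.
(m1-m2)^2 = (-9)^2 = 81.
exp(-81/(4*2)) = exp(-10.125) = 4e-05.
H^2 = 1 - 1.0*4e-05 = 1.0000

1.0000


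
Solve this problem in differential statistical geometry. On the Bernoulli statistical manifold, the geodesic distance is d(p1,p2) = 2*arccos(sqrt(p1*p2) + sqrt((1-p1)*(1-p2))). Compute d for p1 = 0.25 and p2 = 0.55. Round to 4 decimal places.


Geodesic distance on Bernoulli manifold:
d(p1,p2) = 2*arccos(sqrt(p1*p2) + sqrt((1-p1)*(1-p2))).
sqrt(p1*p2) = sqrt(0.25*0.55) = 0.37081.
sqrt((1-p1)*(1-p2)) = sqrt(0.75*0.45) = 0.580948.
arg = 0.37081 + 0.580948 = 0.951757.
d = 2*arccos(0.951757) = 0.6238

0.6238


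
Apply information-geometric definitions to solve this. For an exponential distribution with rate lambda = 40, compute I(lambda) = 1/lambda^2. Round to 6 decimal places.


Fisher information for exponential: I(lambda) = 1/lambda^2.
lambda = 40, lambda^2 = 1600.
I = 1/1600 = 0.000625

0.000625


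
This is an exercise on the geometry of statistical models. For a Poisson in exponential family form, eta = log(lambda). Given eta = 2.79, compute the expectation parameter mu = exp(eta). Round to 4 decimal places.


Expectation parameter for Poisson exponential family:
mu = exp(eta).
eta = 2.79.
mu = exp(2.79) = 16.2810

16.2810


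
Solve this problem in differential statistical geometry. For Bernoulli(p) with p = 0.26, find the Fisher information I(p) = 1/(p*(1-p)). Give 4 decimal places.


For Bernoulli(p), Fisher information is I(p) = 1/(p*(1-p)).
p = 0.26, 1-p = 0.74.
p*(1-p) = 0.1924.
I(p) = 1/0.1924 = 5.1975

5.1975


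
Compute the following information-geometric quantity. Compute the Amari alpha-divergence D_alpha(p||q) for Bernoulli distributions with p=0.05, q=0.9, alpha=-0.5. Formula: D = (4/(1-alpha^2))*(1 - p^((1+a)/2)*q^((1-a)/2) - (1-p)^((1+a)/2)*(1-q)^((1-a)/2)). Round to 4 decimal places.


Amari alpha-divergence:
D = (4/(1-alpha^2))*(1 - p^((1+a)/2)*q^((1-a)/2) - (1-p)^((1+a)/2)*(1-q)^((1-a)/2)).
alpha = -0.5, p = 0.05, q = 0.9.
e1 = (1+alpha)/2 = 0.25, e2 = (1-alpha)/2 = 0.75.
t1 = p^e1 * q^e2 = 0.05^0.25 * 0.9^0.75 = 0.436943.
t2 = (1-p)^e1 * (1-q)^e2 = 0.95^0.25 * 0.1^0.75 = 0.175562.
4/(1-alpha^2) = 5.333333.
D = 5.333333*(1 - 0.436943 - 0.175562) = 2.0666

2.0666


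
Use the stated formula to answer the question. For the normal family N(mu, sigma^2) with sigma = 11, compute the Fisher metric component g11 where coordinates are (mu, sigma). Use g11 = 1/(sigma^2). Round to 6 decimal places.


For the 2-parameter normal family, the Fisher metric has:
  g11 = 1/sigma^2, g22 = 2/sigma^2.
sigma = 11, sigma^2 = 121.
g11 = 0.008264

0.008264


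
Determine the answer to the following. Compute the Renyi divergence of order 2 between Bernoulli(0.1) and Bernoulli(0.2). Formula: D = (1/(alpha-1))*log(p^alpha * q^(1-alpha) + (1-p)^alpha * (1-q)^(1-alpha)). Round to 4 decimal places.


Renyi divergence of order alpha between Bernoulli distributions:
D = (1/(alpha-1))*log(p^alpha * q^(1-alpha) + (1-p)^alpha * (1-q)^(1-alpha)).
alpha = 2, p = 0.1, q = 0.2.
p^alpha * q^(1-alpha) = 0.1^2 * 0.2^-1 = 0.05.
(1-p)^alpha * (1-q)^(1-alpha) = 0.9^2 * 0.8^-1 = 1.0125.
sum = 0.05 + 1.0125 = 1.0625.
D = (1/1)*log(1.0625) = 0.0606

0.0606


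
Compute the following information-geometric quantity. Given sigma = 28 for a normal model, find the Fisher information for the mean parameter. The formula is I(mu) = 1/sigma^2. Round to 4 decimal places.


The Fisher information for the mean of a normal distribution is I(mu) = 1/sigma^2.
sigma = 28, so sigma^2 = 784.
I(mu) = 1/784 = 0.0013

0.0013


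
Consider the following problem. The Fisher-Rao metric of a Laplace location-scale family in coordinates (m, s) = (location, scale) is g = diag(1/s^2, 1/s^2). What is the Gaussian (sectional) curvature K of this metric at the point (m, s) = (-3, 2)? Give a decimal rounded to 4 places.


The metric has the form g = (A dm^2 + B ds^2)/s^2 with A = 1, B = 1.
Substitute u = sqrt(A/B)*m: g = B*(du^2 + ds^2)/s^2, i.e. B times the
Poincare upper half-plane metric, which has constant Gaussian curvature -1.
Scaling a 2D metric by a constant c divides the Gaussian curvature by c,
so K = -1/B = -1/(1) = -1.0000 everywhere (the point (m, s) = (-3, 2) is irrelevant:
the curvature is constant).
The requested Gaussian curvature is K = -1.0000.

-1.0000


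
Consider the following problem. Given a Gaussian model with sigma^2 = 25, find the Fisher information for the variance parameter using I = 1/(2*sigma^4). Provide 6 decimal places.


Fisher information for variance: I(sigma^2) = 1/(2*sigma^4).
sigma^2 = 25, so sigma^4 = 625.
I = 1/(2*625) = 1/1250 = 0.000800

0.000800


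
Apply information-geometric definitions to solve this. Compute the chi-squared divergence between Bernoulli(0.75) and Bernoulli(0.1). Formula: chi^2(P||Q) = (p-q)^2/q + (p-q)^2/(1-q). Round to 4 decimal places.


Chi-squared divergence between Bernoulli distributions:
chi^2 = (p-q)^2/q + (p-q)^2/(1-q).
p = 0.75, q = 0.1, p-q = 0.65.
(p-q)^2 = 0.4225.
term1 = 0.4225/0.1 = 4.225.
term2 = 0.4225/0.9 = 0.469444.
chi^2 = 4.225 + 0.469444 = 4.6944

4.6944


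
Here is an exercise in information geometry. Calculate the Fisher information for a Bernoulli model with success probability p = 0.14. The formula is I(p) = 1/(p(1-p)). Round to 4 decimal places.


For Bernoulli(p), Fisher information is I(p) = 1/(p*(1-p)).
p = 0.14, 1-p = 0.86.
p*(1-p) = 0.1204.
I(p) = 1/0.1204 = 8.3056

8.3056


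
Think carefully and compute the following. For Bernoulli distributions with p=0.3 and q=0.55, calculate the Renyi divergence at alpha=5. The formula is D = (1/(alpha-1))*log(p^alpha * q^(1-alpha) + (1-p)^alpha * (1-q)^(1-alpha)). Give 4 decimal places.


Renyi divergence of order alpha between Bernoulli distributions:
D = (1/(alpha-1))*log(p^alpha * q^(1-alpha) + (1-p)^alpha * (1-q)^(1-alpha)).
alpha = 5, p = 0.3, q = 0.55.
p^alpha * q^(1-alpha) = 0.3^5 * 0.55^-4 = 0.026556.
(1-p)^alpha * (1-q)^(1-alpha) = 0.7^5 * 0.45^-4 = 4.098643.
sum = 0.026556 + 4.098643 = 4.125199.
D = (1/4)*log(4.125199) = 0.3543

0.3543


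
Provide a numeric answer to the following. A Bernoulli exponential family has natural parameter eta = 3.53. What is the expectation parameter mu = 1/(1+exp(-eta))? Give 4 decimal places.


Dual coordinate (expectation parameter) for Bernoulli:
mu = 1/(1+exp(-eta)).
eta = 3.53.
exp(-eta) = exp(-3.53) = 0.029305.
mu = 1/(1+0.029305) = 0.9715

0.9715


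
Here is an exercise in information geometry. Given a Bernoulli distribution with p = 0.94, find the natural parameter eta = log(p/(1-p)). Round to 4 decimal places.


Natural parameter for Bernoulli: eta = log(p/(1-p)).
p = 0.94, 1-p = 0.06.
p/(1-p) = 15.666667.
eta = log(15.666667) = 2.7515

2.7515


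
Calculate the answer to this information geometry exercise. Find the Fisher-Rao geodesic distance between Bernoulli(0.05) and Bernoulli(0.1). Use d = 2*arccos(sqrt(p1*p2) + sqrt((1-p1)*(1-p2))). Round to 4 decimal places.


Geodesic distance on Bernoulli manifold:
d(p1,p2) = 2*arccos(sqrt(p1*p2) + sqrt((1-p1)*(1-p2))).
sqrt(p1*p2) = sqrt(0.05*0.1) = 0.070711.
sqrt((1-p1)*(1-p2)) = sqrt(0.95*0.9) = 0.924662.
arg = 0.070711 + 0.924662 = 0.995373.
d = 2*arccos(0.995373) = 0.1925

0.1925


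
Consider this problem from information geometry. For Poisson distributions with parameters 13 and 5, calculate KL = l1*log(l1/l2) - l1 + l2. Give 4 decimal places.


KL divergence for Poisson:
KL = l1*log(l1/l2) - l1 + l2.
l1 = 13, l2 = 5.
log(13/5) = 0.955511.
l1*log(l1/l2) = 13 * 0.955511 = 12.421649.
KL = 12.421649 - 13 + 5 = 4.4216

4.4216


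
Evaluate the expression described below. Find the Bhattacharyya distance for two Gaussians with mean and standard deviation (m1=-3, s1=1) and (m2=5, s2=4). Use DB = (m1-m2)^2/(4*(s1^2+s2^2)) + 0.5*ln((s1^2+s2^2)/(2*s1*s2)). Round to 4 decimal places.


Bhattacharyya distance between two Gaussians:
DB = (m1-m2)^2/(4*(s1^2+s2^2)) + (1/2)*ln((s1^2+s2^2)/(2*s1*s2)).
(m1-m2)^2 = (-8)^2 = 64.
s1^2+s2^2 = 1 + 16 = 17.
term1 = 64/68 = 0.941176.
term2 = 0.5*ln(17/8.0) = 0.376886.
DB = 0.941176 + 0.376886 = 1.3181

1.3181


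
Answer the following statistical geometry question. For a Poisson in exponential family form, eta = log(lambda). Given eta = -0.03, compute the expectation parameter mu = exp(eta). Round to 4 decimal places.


Expectation parameter for Poisson exponential family:
mu = exp(eta).
eta = -0.03.
mu = exp(-0.03) = 0.9704

0.9704


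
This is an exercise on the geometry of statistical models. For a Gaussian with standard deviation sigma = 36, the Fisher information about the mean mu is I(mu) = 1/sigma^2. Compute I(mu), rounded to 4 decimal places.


The Fisher information for the mean of a normal distribution is I(mu) = 1/sigma^2.
sigma = 36, so sigma^2 = 1296.
I(mu) = 1/1296 = 0.0008

0.0008


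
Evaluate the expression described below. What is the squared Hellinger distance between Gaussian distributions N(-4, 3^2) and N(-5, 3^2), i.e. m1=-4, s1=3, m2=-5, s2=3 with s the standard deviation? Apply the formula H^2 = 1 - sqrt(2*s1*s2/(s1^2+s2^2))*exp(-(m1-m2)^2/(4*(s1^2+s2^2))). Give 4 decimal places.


Squared Hellinger distance for Gaussians:
H^2 = 1 - sqrt(2*s1*s2/(s1^2+s2^2)) * exp(-(m1-m2)^2/(4*(s1^2+s2^2))).
s1^2 = 9, s2^2 = 9, s1^2+s2^2 = 18.
sqrt(2*3*3/(18)) = 1.0.
(m1-m2)^2 = (1)^2 = 1.
exp(-1/(4*18)) = exp(-0.013889) = 0.986207.
H^2 = 1 - 1.0*0.986207 = 0.0138

0.0138


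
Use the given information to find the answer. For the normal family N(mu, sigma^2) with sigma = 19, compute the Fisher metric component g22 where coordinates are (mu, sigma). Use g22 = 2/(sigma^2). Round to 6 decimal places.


For the 2-parameter normal family, the Fisher metric has:
  g11 = 1/sigma^2, g22 = 2/sigma^2.
sigma = 19, sigma^2 = 361.
g22 = 0.005540

0.005540


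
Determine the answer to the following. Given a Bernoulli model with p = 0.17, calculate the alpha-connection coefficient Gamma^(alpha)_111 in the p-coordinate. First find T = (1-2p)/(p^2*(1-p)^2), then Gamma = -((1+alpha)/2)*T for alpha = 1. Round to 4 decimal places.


Skewness (Amari-Chentsov) tensor: T = (1-2p)/(p^2*(1-p)^2).
p = 0.17, 1-2p = 0.66, p^2 = 0.0289, (1-p)^2 = 0.6889.
T = 0.66/(0.0289 * 0.6889) = 33.150487.
In the p-coordinate, Gamma^(alpha) = Gamma^(0) - (alpha/2)*T with Gamma^(0) = (1/2)*g'(p) = -T/2,
so Gamma^(alpha) = -((1+alpha)/2)*T.
alpha = 1, -(1+alpha)/2 = -1.0.
Gamma = -1.0 * 33.150487 = -33.1505

-33.1505


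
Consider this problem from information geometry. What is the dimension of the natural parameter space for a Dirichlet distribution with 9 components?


Exponential family dimension calculation:
Dirichlet with 9 components has 9 natural parameters.

9


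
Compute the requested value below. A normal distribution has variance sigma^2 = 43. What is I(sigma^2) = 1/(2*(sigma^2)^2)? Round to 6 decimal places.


Fisher information for variance: I(sigma^2) = 1/(2*sigma^4).
sigma^2 = 43, so sigma^4 = 1849.
I = 1/(2*1849) = 1/3698 = 0.000270

0.000270


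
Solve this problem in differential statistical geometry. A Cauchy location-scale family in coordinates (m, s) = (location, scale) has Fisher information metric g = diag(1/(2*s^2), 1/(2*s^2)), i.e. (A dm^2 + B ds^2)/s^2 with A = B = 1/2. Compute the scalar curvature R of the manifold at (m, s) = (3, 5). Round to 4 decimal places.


The metric has the form g = (A dm^2 + B ds^2)/s^2 with A = 1/2, B = 1/2.
Substitute u = sqrt(A/B)*m: g = B*(du^2 + ds^2)/s^2, i.e. B times the
Poincare upper half-plane metric, which has constant Gaussian curvature -1.
Scaling a 2D metric by a constant c divides the Gaussian curvature by c,
so K = -1/B = -1/(1/2) = -2.0000 everywhere (the point (m, s) = (3, 5) is irrelevant:
the curvature is constant).
Scalar curvature in dimension 2: R = 2K = -2/(1/2) = -4.0000.

-4.0000


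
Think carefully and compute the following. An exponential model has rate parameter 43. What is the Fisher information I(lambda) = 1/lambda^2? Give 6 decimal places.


Fisher information for exponential: I(lambda) = 1/lambda^2.
lambda = 43, lambda^2 = 1849.
I = 1/1849 = 0.000541

0.000541


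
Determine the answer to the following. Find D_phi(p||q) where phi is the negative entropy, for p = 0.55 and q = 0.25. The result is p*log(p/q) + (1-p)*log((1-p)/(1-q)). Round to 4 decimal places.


Bregman divergence with negative entropy generator:
D = p*log(p/q) + (1-p)*log((1-p)/(1-q)).
p = 0.55, q = 0.25.
p*log(p/q) = 0.55*log(0.55/0.25) = 0.433652.
(1-p)*log((1-p)/(1-q)) = 0.45*log(0.45/0.75) = -0.229872.
D = 0.433652 + -0.229872 = 0.2038

0.2038


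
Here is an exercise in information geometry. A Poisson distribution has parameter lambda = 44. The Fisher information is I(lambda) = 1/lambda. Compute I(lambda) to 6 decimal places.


Fisher information for Poisson: I(lambda) = 1/lambda.
lambda = 44.
I(lambda) = 1/44 = 0.022727

0.022727


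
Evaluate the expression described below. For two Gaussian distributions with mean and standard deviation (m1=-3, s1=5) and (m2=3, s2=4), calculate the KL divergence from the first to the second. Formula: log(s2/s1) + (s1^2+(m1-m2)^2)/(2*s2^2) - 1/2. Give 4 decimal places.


KL divergence between normal distributions:
KL = log(s2/s1) + (s1^2 + (m1-m2)^2)/(2*s2^2) - 1/2.
log(4/5) = -0.223144.
(5^2 + (-3-3)^2)/(2*4^2) = (25 + 36)/32 = 1.90625.
KL = -0.223144 + 1.90625 - 0.5 = 1.1831

1.1831


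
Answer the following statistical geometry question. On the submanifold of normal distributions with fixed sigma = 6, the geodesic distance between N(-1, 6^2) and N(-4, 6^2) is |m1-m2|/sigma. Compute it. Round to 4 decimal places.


On the fixed-variance normal subfamily, geodesic distance = |m1-m2|/sigma.
|-1 - -4| = 3.
sigma = 6.
d = 3/6 = 0.5000

0.5000


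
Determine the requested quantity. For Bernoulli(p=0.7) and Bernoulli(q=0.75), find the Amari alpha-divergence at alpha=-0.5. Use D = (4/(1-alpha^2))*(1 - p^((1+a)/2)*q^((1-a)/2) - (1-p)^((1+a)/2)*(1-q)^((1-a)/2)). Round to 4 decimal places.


Amari alpha-divergence:
D = (4/(1-alpha^2))*(1 - p^((1+a)/2)*q^((1-a)/2) - (1-p)^((1+a)/2)*(1-q)^((1-a)/2)).
alpha = -0.5, p = 0.7, q = 0.75.
e1 = (1+alpha)/2 = 0.25, e2 = (1-alpha)/2 = 0.75.
t1 = p^e1 * q^e2 = 0.7^0.25 * 0.75^0.75 = 0.737175.
t2 = (1-p)^e1 * (1-q)^e2 = 0.3^0.25 * 0.25^0.75 = 0.261659.
4/(1-alpha^2) = 5.333333.
D = 5.333333*(1 - 0.737175 - 0.261659) = 0.0062

0.0062


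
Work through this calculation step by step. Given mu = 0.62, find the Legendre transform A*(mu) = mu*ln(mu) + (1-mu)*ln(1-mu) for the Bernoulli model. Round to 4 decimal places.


Legendre transform for Bernoulli:
A*(mu) = mu*log(mu) + (1-mu)*log(1-mu).
mu = 0.62, 1-mu = 0.38.
mu*log(mu) = 0.62*log(0.62) = -0.296382.
(1-mu)*log(1-mu) = 0.38*log(0.38) = -0.367682.
A* = -0.296382 + -0.367682 = -0.6641

-0.6641


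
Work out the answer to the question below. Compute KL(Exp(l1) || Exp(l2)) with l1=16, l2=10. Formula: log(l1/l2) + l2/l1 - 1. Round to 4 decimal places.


KL divergence for exponential family:
KL = log(l1/l2) + l2/l1 - 1.
log(16/10) = 0.470004.
10/16 = 0.625.
KL = 0.470004 + 0.625 - 1 = 0.0950

0.0950


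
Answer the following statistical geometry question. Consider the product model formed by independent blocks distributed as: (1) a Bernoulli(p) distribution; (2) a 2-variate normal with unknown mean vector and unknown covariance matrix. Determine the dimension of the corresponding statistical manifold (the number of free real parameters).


The dimension of a statistical manifold equals the number of free
(independent) real parameters of the model. For a product of independent
blocks the parameter counts add.
- Bernoulli (p): 1.
- 2-variate normal: 2 (mean) + 2*3/2 = 3 (symmetric covariance) = 5.
Total = 1 + 5 = 6.
Dimension = 6

6


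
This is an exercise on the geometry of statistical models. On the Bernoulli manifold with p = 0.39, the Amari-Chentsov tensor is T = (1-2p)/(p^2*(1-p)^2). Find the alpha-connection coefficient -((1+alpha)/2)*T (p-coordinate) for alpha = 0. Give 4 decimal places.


Skewness (Amari-Chentsov) tensor: T = (1-2p)/(p^2*(1-p)^2).
p = 0.39, 1-2p = 0.22, p^2 = 0.1521, (1-p)^2 = 0.3721.
T = 0.22/(0.1521 * 0.3721) = 3.887172.
In the p-coordinate, Gamma^(alpha) = Gamma^(0) - (alpha/2)*T with Gamma^(0) = (1/2)*g'(p) = -T/2,
so Gamma^(alpha) = -((1+alpha)/2)*T.
alpha = 0, -(1+alpha)/2 = -0.5.
Gamma = -0.5 * 3.887172 = -1.9436

-1.9436


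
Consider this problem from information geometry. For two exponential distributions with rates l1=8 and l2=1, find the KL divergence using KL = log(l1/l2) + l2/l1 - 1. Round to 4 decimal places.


KL divergence for exponential family:
KL = log(l1/l2) + l2/l1 - 1.
log(8/1) = 2.079442.
1/8 = 0.125.
KL = 2.079442 + 0.125 - 1 = 1.2044

1.2044


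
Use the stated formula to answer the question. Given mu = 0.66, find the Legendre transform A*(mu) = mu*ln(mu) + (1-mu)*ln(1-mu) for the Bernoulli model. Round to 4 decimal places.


Legendre transform for Bernoulli:
A*(mu) = mu*log(mu) + (1-mu)*log(1-mu).
mu = 0.66, 1-mu = 0.34.
mu*log(mu) = 0.66*log(0.66) = -0.27424.
(1-mu)*log(1-mu) = 0.34*log(0.34) = -0.366795.
A* = -0.27424 + -0.366795 = -0.6410

-0.6410


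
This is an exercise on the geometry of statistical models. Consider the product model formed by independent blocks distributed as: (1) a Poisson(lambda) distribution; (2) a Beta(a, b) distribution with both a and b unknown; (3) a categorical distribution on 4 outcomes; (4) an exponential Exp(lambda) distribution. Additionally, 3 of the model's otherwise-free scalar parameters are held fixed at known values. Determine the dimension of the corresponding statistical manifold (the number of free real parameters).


The dimension of a statistical manifold equals the number of free
(independent) real parameters of the model. For a product of independent
blocks the parameter counts add.
- Poisson (lambda): 1.
- Beta (a, b): 2.
- categorical on 4 outcomes (probabilities sum to 1): 4-1 = 3.
- exponential (lambda): 1.
Total = 1 + 2 + 3 + 1 = 7.
3 parameter(s) fixed at known values: 7 - 3 = 4.
Dimension = 4

4


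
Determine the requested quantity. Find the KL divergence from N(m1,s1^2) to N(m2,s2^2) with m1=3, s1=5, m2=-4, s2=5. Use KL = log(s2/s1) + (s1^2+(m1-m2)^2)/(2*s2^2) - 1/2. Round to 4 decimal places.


KL divergence between normal distributions:
KL = log(s2/s1) + (s1^2 + (m1-m2)^2)/(2*s2^2) - 1/2.
log(5/5) = 0.0.
(5^2 + (3--4)^2)/(2*5^2) = (25 + 49)/50 = 1.48.
KL = 0.0 + 1.48 - 0.5 = 0.9800

0.9800


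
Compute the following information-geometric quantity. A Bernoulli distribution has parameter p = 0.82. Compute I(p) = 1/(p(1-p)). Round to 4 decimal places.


For Bernoulli(p), Fisher information is I(p) = 1/(p*(1-p)).
p = 0.82, 1-p = 0.18.
p*(1-p) = 0.1476.
I(p) = 1/0.1476 = 6.7751

6.7751


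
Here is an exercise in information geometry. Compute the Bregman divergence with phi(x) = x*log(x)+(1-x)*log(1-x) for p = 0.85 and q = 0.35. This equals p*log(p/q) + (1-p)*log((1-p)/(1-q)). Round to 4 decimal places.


Bregman divergence with negative entropy generator:
D = p*log(p/q) + (1-p)*log((1-p)/(1-q)).
p = 0.85, q = 0.35.
p*log(p/q) = 0.85*log(0.85/0.35) = 0.754208.
(1-p)*log((1-p)/(1-q)) = 0.15*log(0.15/0.65) = -0.219951.
D = 0.754208 + -0.219951 = 0.5343

0.5343


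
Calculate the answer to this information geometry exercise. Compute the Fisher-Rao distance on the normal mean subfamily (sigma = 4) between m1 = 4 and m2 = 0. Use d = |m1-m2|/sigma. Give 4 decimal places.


On the fixed-variance normal subfamily, geodesic distance = |m1-m2|/sigma.
|4 - 0| = 4.
sigma = 4.
d = 4/4 = 1.0000

1.0000


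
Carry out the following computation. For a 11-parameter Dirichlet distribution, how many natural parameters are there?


Exponential family dimension calculation:
Dirichlet with 11 components has 11 natural parameters.

11


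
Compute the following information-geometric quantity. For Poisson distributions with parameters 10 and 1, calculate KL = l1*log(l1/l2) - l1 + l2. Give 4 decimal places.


KL divergence for Poisson:
KL = l1*log(l1/l2) - l1 + l2.
l1 = 10, l2 = 1.
log(10/1) = 2.302585.
l1*log(l1/l2) = 10 * 2.302585 = 23.025851.
KL = 23.025851 - 10 + 1 = 14.0259

14.0259


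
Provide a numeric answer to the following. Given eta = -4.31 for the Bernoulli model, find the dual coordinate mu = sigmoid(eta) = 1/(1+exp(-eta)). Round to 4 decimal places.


Dual coordinate (expectation parameter) for Bernoulli:
mu = 1/(1+exp(-eta)).
eta = -4.31.
exp(-eta) = exp(4.31) = 74.440489.
mu = 1/(1+74.440489) = 0.0133

0.0133


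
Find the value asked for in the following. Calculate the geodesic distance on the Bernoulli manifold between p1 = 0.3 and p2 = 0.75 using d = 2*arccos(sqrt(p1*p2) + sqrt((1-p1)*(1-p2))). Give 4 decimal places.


Geodesic distance on Bernoulli manifold:
d(p1,p2) = 2*arccos(sqrt(p1*p2) + sqrt((1-p1)*(1-p2))).
sqrt(p1*p2) = sqrt(0.3*0.75) = 0.474342.
sqrt((1-p1)*(1-p2)) = sqrt(0.7*0.25) = 0.41833.
arg = 0.474342 + 0.41833 = 0.892672.
d = 2*arccos(0.892672) = 0.9351

0.9351


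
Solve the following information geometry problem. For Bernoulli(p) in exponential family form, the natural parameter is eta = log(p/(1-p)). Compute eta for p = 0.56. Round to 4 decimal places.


Natural parameter for Bernoulli: eta = log(p/(1-p)).
p = 0.56, 1-p = 0.44.
p/(1-p) = 1.272727.
eta = log(1.272727) = 0.2412

0.2412


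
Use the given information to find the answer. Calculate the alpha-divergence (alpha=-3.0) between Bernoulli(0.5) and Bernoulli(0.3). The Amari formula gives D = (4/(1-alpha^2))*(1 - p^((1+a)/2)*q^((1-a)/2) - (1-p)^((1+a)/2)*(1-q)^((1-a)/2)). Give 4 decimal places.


Amari alpha-divergence:
D = (4/(1-alpha^2))*(1 - p^((1+a)/2)*q^((1-a)/2) - (1-p)^((1+a)/2)*(1-q)^((1-a)/2)).
alpha = -3.0, p = 0.5, q = 0.3.
e1 = (1+alpha)/2 = -1.0, e2 = (1-alpha)/2 = 2.0.
t1 = p^e1 * q^e2 = 0.5^-1.0 * 0.3^2.0 = 0.18.
t2 = (1-p)^e1 * (1-q)^e2 = 0.5^-1.0 * 0.7^2.0 = 0.98.
4/(1-alpha^2) = -0.5.
D = -0.5*(1 - 0.18 - 0.98) = 0.0800

0.0800


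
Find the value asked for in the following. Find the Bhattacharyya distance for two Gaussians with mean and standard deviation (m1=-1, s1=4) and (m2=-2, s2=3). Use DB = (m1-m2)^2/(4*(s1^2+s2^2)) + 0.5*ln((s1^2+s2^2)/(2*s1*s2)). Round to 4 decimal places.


Bhattacharyya distance between two Gaussians:
DB = (m1-m2)^2/(4*(s1^2+s2^2)) + (1/2)*ln((s1^2+s2^2)/(2*s1*s2)).
(m1-m2)^2 = (1)^2 = 1.
s1^2+s2^2 = 16 + 9 = 25.
term1 = 1/100 = 0.01.
term2 = 0.5*ln(25/24.0) = 0.020411.
DB = 0.01 + 0.020411 = 0.0304

0.0304


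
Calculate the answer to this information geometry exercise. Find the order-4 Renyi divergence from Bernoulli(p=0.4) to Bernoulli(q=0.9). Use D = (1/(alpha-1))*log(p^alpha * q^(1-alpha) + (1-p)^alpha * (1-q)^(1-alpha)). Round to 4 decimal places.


Renyi divergence of order alpha between Bernoulli distributions:
D = (1/(alpha-1))*log(p^alpha * q^(1-alpha) + (1-p)^alpha * (1-q)^(1-alpha)).
alpha = 4, p = 0.4, q = 0.9.
p^alpha * q^(1-alpha) = 0.4^4 * 0.9^-3 = 0.035117.
(1-p)^alpha * (1-q)^(1-alpha) = 0.6^4 * 0.1^-3 = 129.6.
sum = 0.035117 + 129.6 = 129.635117.
D = (1/3)*log(129.635117) = 1.6216

1.6216


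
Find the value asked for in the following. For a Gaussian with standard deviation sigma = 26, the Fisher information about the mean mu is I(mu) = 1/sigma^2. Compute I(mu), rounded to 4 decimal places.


The Fisher information for the mean of a normal distribution is I(mu) = 1/sigma^2.
sigma = 26, so sigma^2 = 676.
I(mu) = 1/676 = 0.0015

0.0015


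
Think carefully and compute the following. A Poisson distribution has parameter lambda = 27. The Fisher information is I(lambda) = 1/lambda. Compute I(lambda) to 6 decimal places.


Fisher information for Poisson: I(lambda) = 1/lambda.
lambda = 27.
I(lambda) = 1/27 = 0.037037

0.037037


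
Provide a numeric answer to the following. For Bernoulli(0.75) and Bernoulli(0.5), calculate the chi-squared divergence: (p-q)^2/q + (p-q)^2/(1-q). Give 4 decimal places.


Chi-squared divergence between Bernoulli distributions:
chi^2 = (p-q)^2/q + (p-q)^2/(1-q).
p = 0.75, q = 0.5, p-q = 0.25.
(p-q)^2 = 0.0625.
term1 = 0.0625/0.5 = 0.125.
term2 = 0.0625/0.5 = 0.125.
chi^2 = 0.125 + 0.125 = 0.2500

0.2500


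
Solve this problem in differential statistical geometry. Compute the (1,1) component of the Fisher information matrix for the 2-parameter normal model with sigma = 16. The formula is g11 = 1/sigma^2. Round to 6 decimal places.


For the 2-parameter normal family, the Fisher metric has:
  g11 = 1/sigma^2, g22 = 2/sigma^2.
sigma = 16, sigma^2 = 256.
g11 = 0.003906

0.003906


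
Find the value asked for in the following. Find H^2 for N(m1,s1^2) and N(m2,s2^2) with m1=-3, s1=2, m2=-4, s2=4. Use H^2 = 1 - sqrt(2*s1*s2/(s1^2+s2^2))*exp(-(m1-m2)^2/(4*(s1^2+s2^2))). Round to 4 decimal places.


Squared Hellinger distance for Gaussians:
H^2 = 1 - sqrt(2*s1*s2/(s1^2+s2^2)) * exp(-(m1-m2)^2/(4*(s1^2+s2^2))).
s1^2 = 4, s2^2 = 16, s1^2+s2^2 = 20.
sqrt(2*2*4/(20)) = 0.894427.
(m1-m2)^2 = (1)^2 = 1.
exp(-1/(4*20)) = exp(-0.0125) = 0.987578.
H^2 = 1 - 0.894427*0.987578 = 0.1167

0.1167


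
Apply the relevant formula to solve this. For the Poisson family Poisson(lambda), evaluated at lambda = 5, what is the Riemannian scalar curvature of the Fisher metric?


This family has a single free parameter, so its statistical manifold
is 1-dimensional. The Riemann curvature tensor of any 1-dimensional
Riemannian manifold vanishes identically, so R = 0.

0


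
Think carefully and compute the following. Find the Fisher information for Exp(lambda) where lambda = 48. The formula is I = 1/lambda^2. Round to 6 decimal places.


Fisher information for exponential: I(lambda) = 1/lambda^2.
lambda = 48, lambda^2 = 2304.
I = 1/2304 = 0.000434

0.000434


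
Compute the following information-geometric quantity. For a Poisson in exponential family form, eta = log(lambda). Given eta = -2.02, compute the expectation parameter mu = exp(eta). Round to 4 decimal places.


Expectation parameter for Poisson exponential family:
mu = exp(eta).
eta = -2.02.
mu = exp(-2.02) = 0.1327

0.1327


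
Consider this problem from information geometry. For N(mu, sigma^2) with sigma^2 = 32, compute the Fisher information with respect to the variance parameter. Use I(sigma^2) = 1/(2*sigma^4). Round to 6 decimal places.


Fisher information for variance: I(sigma^2) = 1/(2*sigma^4).
sigma^2 = 32, so sigma^4 = 1024.
I = 1/(2*1024) = 1/2048 = 0.000488

0.000488


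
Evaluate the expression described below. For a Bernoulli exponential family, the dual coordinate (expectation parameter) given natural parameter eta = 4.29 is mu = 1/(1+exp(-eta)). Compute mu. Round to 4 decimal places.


Dual coordinate (expectation parameter) for Bernoulli:
mu = 1/(1+exp(-eta)).
eta = 4.29.
exp(-eta) = exp(-4.29) = 0.013705.
mu = 1/(1+0.013705) = 0.9865

0.9865


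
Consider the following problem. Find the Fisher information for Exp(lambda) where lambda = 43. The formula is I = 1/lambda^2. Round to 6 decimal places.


Fisher information for exponential: I(lambda) = 1/lambda^2.
lambda = 43, lambda^2 = 1849.
I = 1/1849 = 0.000541

0.000541


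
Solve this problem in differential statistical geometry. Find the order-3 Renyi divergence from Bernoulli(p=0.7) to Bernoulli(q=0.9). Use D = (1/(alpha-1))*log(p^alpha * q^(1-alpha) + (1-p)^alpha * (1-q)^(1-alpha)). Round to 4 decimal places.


Renyi divergence of order alpha between Bernoulli distributions:
D = (1/(alpha-1))*log(p^alpha * q^(1-alpha) + (1-p)^alpha * (1-q)^(1-alpha)).
alpha = 3, p = 0.7, q = 0.9.
p^alpha * q^(1-alpha) = 0.7^3 * 0.9^-2 = 0.423457.
(1-p)^alpha * (1-q)^(1-alpha) = 0.3^3 * 0.1^-2 = 2.7.
sum = 0.423457 + 2.7 = 3.123457.
D = (1/2)*log(3.123457) = 0.5695

0.5695


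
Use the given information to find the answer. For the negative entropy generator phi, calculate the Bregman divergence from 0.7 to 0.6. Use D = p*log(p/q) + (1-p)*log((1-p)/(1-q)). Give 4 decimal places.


Bregman divergence with negative entropy generator:
D = p*log(p/q) + (1-p)*log((1-p)/(1-q)).
p = 0.7, q = 0.6.
p*log(p/q) = 0.7*log(0.7/0.6) = 0.107905.
(1-p)*log((1-p)/(1-q)) = 0.3*log(0.3/0.4) = -0.086305.
D = 0.107905 + -0.086305 = 0.0216

0.0216


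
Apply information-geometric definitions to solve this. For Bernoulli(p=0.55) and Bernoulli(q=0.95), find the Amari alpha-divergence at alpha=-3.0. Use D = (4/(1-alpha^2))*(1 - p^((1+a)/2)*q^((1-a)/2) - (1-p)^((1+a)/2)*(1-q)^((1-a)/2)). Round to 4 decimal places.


Amari alpha-divergence:
D = (4/(1-alpha^2))*(1 - p^((1+a)/2)*q^((1-a)/2) - (1-p)^((1+a)/2)*(1-q)^((1-a)/2)).
alpha = -3.0, p = 0.55, q = 0.95.
e1 = (1+alpha)/2 = -1.0, e2 = (1-alpha)/2 = 2.0.
t1 = p^e1 * q^e2 = 0.55^-1.0 * 0.95^2.0 = 1.640909.
t2 = (1-p)^e1 * (1-q)^e2 = 0.45^-1.0 * 0.05^2.0 = 0.005556.
4/(1-alpha^2) = -0.5.
D = -0.5*(1 - 1.640909 - 0.005556) = 0.3232

0.3232


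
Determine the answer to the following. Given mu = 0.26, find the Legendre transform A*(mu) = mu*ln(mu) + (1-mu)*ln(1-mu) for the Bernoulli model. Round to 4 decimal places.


Legendre transform for Bernoulli:
A*(mu) = mu*log(mu) + (1-mu)*log(1-mu).
mu = 0.26, 1-mu = 0.74.
mu*log(mu) = 0.26*log(0.26) = -0.350239.
(1-mu)*log(1-mu) = 0.74*log(0.74) = -0.222818.
A* = -0.350239 + -0.222818 = -0.5731

-0.5731


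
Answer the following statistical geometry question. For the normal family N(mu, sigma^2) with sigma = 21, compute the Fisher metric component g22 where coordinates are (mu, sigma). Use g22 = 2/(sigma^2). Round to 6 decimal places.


For the 2-parameter normal family, the Fisher metric has:
  g11 = 1/sigma^2, g22 = 2/sigma^2.
sigma = 21, sigma^2 = 441.
g22 = 0.004535

0.004535


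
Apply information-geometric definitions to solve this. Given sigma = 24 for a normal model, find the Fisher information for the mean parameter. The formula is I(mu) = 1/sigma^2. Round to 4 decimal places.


The Fisher information for the mean of a normal distribution is I(mu) = 1/sigma^2.
sigma = 24, so sigma^2 = 576.
I(mu) = 1/576 = 0.0017

0.0017


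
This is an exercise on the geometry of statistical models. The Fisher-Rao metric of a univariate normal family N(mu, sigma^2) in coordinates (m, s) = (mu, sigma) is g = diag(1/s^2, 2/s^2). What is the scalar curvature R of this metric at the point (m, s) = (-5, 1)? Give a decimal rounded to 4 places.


The metric has the form g = (A dm^2 + B ds^2)/s^2 with A = 1, B = 2.
Substitute u = sqrt(A/B)*m: g = B*(du^2 + ds^2)/s^2, i.e. B times the
Poincare upper half-plane metric, which has constant Gaussian curvature -1.
Scaling a 2D metric by a constant c divides the Gaussian curvature by c,
so K = -1/B = -1/(2) = -0.5000 everywhere (the point (m, s) = (-5, 1) is irrelevant:
the curvature is constant).
Scalar curvature in dimension 2: R = 2K = -2/(2) = -1.0000.

-1.0000


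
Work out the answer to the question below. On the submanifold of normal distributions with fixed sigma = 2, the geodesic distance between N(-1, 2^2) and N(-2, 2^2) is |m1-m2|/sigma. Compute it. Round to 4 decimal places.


On the fixed-variance normal subfamily, geodesic distance = |m1-m2|/sigma.
|-1 - -2| = 1.
sigma = 2.
d = 1/2 = 0.5000

0.5000


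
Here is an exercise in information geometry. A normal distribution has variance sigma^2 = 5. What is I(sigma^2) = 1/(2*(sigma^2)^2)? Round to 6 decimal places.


Fisher information for variance: I(sigma^2) = 1/(2*sigma^4).
sigma^2 = 5, so sigma^4 = 25.
I = 1/(2*25) = 1/50 = 0.020000

0.020000


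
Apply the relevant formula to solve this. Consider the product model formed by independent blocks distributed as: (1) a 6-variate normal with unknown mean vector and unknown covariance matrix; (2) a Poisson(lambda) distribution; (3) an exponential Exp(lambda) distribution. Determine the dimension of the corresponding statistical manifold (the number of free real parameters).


The dimension of a statistical manifold equals the number of free
(independent) real parameters of the model. For a product of independent
blocks the parameter counts add.
- 6-variate normal: 6 (mean) + 6*7/2 = 21 (symmetric covariance) = 27.
- Poisson (lambda): 1.
- exponential (lambda): 1.
Total = 27 + 1 + 1 = 29.
Dimension = 29

29


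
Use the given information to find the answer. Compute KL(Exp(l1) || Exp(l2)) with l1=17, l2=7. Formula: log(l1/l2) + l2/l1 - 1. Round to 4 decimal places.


KL divergence for exponential family:
KL = log(l1/l2) + l2/l1 - 1.
log(17/7) = 0.887303.
7/17 = 0.411765.
KL = 0.887303 + 0.411765 - 1 = 0.2991

0.2991


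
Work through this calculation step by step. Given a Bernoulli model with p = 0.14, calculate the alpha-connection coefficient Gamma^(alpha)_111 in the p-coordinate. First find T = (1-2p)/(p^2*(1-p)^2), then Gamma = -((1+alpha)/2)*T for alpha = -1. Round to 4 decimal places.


Skewness (Amari-Chentsov) tensor: T = (1-2p)/(p^2*(1-p)^2).
p = 0.14, 1-2p = 0.72, p^2 = 0.0196, (1-p)^2 = 0.7396.
T = 0.72/(0.0196 * 0.7396) = 49.668326.
In the p-coordinate, Gamma^(alpha) = Gamma^(0) - (alpha/2)*T with Gamma^(0) = (1/2)*g'(p) = -T/2,
so Gamma^(alpha) = -((1+alpha)/2)*T.
alpha = -1, -(1+alpha)/2 = 0.0.
Gamma = 0.0 * 49.668326 = 0.0000

0.0000


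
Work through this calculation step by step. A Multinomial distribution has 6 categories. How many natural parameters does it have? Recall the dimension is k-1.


Exponential family dimension calculation:
For Multinomial with k=6 categories, dim = k-1 = 5.

5
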